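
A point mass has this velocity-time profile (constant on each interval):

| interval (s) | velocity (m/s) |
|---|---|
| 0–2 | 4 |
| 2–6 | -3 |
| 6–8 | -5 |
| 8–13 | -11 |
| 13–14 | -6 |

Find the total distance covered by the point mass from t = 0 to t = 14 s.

Total distance travelled is ∫|v| dt — sum the magnitudes of each area piece.
0–2 s: |4| × 2 = 8 m
2–6 s: |-3| × 4 = 12 m
6–8 s: |-5| × 2 = 10 m
8–13 s: |-11| × 5 = 55 m
13–14 s: |-6| × 1 = 6 m
Total distance = 91 m

91 m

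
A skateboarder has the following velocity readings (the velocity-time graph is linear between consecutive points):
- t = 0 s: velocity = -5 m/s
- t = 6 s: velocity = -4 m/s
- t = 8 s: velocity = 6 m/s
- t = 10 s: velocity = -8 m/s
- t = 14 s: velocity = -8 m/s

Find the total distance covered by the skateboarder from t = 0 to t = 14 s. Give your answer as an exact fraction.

2497/35 m

Total distance travelled is ∫|v| dt — sum the magnitudes of each area piece.
0–6 s: |½(-5 + -4)(6)| = 27 m
6–8 s: v = 0 at t = 6.8 s; triangle areas 1.6 + 3.6 = 5.2 m
8–10 s: v = 0 at t = 62/7 s; triangle areas 18/7 + 32/7 = 50/7 m
10–14 s: |-8| × 4 = 32 m
Total distance = 2497/35 m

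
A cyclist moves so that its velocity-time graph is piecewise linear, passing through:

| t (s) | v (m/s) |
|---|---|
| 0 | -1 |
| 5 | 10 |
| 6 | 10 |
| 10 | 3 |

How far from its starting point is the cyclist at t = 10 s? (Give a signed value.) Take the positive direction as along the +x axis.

58.5 m

Net displacement equals the area under the velocity-time graph (areas below the axis count negative).
0–5 s: ½(-1 + 10)(5) = 22.5 m
5–6 s: 10 × 1 = 10 m
6–10 s: ½(10 + 3)(4) = 26 m
Net displacement = 58.5 m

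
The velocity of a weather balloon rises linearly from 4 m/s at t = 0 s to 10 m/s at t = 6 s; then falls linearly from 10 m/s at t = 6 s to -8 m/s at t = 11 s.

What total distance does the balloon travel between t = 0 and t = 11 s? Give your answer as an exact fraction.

Distance (not displacement) is the total path length: add the absolute areas under v-t.
0–6 s: |½(4 + 10)(6)| = 42 m
6–11 s: v = 0 at t = 79/9 s; triangle areas 125/9 + 80/9 = 205/9 m
Total distance = 583/9 m

583/9 m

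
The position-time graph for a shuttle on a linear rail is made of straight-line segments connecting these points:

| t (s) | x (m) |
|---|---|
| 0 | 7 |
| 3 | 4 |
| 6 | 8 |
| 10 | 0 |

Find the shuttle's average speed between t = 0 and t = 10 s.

Average speed = (total path length)/(elapsed time); on a piecewise-linear x-t graph the path length is Σ|Δx|.
0–3 s: |Δx| = |4 − 7| = 3 m
3–6 s: |Δx| = |8 − 4| = 4 m
6–10 s: |Δx| = |0 − 8| = 8 m
Total path = 15 m; average speed = 15/10 = 1.5 m/s.

1.5 m/s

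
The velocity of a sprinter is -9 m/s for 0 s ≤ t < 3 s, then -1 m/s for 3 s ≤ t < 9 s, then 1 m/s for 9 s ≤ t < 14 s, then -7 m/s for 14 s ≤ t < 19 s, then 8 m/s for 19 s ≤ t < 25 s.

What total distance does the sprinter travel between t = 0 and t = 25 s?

Total distance travelled is ∫|v| dt — sum the magnitudes of each area piece.
0–3 s: |-9| × 3 = 27 m
3–9 s: |-1| × 6 = 6 m
9–14 s: |1| × 5 = 5 m
14–19 s: |-7| × 5 = 35 m
19–25 s: |8| × 6 = 48 m
Total distance = 121 m

121 m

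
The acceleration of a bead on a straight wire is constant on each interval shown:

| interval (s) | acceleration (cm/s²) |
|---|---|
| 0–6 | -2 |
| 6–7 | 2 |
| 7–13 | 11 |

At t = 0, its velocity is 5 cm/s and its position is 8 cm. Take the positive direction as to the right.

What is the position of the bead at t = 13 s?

164 cm

On each constant-a segment, Δv = aΔt and Δx = v₀Δt + ½aΔt²; chain segment to segment.
0–6 s: v starts 5 cm/s; Δx = 5·6 + ½·-2·6² = -6 cm; v ends -7 cm/s.
6–7 s: v starts -7 cm/s; Δx = -7·1 + ½·2·1² = -6 cm; v ends -5 cm/s.
7–13 s: v starts -5 cm/s; Δx = -5·6 + ½·11·6² = 168 cm; v ends 61 cm/s.
x(13) = 8 + Σ Δx = 164 cm.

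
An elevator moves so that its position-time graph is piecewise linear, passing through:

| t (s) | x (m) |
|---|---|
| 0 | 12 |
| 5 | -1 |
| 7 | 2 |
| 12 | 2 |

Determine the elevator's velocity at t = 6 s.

Velocity is the slope of the x-t graph on 5–7 s: (2 − -1)/(7 − 5) = 1.5 m/s.

1.5 m/s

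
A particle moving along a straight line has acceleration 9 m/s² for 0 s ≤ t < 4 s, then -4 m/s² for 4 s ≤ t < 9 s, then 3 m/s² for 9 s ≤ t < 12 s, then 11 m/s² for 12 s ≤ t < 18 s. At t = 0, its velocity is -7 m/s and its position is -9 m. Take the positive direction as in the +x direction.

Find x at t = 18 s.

476.5 m

On each constant-a segment, Δv = aΔt and Δx = v₀Δt + ½aΔt²; chain segment to segment.
0–4 s: v starts -7 m/s; Δx = -7·4 + ½·9·4² = 44 m; v ends 29 m/s.
4–9 s: v starts 29 m/s; Δx = 29·5 + ½·-4·5² = 95 m; v ends 9 m/s.
9–12 s: v starts 9 m/s; Δx = 9·3 + ½·3·3² = 40.5 m; v ends 18 m/s.
12–18 s: v starts 18 m/s; Δx = 18·6 + ½·11·6² = 306 m; v ends 84 m/s.
x(18) = -9 + Σ Δx = 476.5 m.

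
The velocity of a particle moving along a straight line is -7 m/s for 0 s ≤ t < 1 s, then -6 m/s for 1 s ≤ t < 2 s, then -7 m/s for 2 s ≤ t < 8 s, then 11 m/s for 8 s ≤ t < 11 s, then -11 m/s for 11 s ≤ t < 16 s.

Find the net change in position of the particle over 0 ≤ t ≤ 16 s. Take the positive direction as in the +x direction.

Displacement is the signed area under the v-t curve.
0–1 s: -7 × 1 = -7 m
1–2 s: -6 × 1 = -6 m
2–8 s: -7 × 6 = -42 m
8–11 s: 11 × 3 = 33 m
11–16 s: -11 × 5 = -55 m
Net displacement = -77 m

-77 m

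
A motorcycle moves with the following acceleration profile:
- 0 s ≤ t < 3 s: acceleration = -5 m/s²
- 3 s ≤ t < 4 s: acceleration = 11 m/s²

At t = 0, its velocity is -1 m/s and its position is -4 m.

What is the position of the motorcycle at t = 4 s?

On each constant-a segment, Δv = aΔt and Δx = v₀Δt + ½aΔt²; chain segment to segment.
0–3 s: v starts -1 m/s; Δx = -1·3 + ½·-5·3² = -25.5 m; v ends -16 m/s.
3–4 s: v starts -16 m/s; Δx = -16·1 + ½·11·1² = -10.5 m; v ends -5 m/s.
x(4) = -4 + Σ Δx = -40 m.

-40 m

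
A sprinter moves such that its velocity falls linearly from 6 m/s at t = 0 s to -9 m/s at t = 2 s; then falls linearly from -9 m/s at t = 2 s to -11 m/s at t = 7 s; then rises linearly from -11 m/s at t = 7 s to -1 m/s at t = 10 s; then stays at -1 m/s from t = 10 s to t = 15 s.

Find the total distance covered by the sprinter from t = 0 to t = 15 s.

Total distance travelled is ∫|v| dt — sum the magnitudes of each area piece.
0–2 s: v = 0 at t = 0.8 s; triangle areas 2.4 + 5.4 = 7.8 m
2–7 s: |½(-9 + -11)(5)| = 50 m
7–10 s: |½(-11 + -1)(3)| = 18 m
10–15 s: |-1| × 5 = 5 m
Total distance = 80.8 m

80.8 m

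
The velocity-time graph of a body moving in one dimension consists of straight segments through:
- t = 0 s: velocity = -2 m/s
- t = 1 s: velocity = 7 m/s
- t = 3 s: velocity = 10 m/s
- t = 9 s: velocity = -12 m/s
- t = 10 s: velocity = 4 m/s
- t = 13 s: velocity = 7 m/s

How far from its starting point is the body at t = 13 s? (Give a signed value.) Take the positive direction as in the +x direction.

26 m

Displacement is the signed area under the v-t curve.
0–1 s: ½(-2 + 7)(1) = 2.5 m
1–3 s: ½(7 + 10)(2) = 17 m
3–9 s: ½(10 + -12)(6) = -6 m
9–10 s: ½(-12 + 4)(1) = -4 m
10–13 s: ½(4 + 7)(3) = 16.5 m
Net displacement = 26 m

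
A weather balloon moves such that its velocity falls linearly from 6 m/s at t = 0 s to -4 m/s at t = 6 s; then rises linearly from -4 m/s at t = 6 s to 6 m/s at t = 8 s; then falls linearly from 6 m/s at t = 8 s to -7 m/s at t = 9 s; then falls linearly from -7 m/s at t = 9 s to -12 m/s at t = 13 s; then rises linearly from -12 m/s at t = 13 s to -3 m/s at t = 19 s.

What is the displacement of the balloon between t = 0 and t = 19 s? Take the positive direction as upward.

-75.5 m

Displacement is the signed area under the v-t curve.
0–6 s: ½(6 + -4)(6) = 6 m
6–8 s: ½(-4 + 6)(2) = 2 m
8–9 s: ½(6 + -7)(1) = -0.5 m
9–13 s: ½(-7 + -12)(4) = -38 m
13–19 s: ½(-12 + -3)(6) = -45 m
Net displacement = -75.5 m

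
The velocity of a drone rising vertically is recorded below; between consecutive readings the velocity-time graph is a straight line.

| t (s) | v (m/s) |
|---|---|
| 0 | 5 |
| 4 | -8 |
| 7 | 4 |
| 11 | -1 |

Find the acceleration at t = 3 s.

Acceleration is the slope of the v-t graph on 0–4 s: (-8 − 5)/(4 − 0) = -3.25 m/s².

-3.25 m/s²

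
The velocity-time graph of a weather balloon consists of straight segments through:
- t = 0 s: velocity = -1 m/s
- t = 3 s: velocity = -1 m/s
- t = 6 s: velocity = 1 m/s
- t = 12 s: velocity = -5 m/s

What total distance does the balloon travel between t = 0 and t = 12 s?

17.5 m

Total distance travelled is ∫|v| dt — sum the magnitudes of each area piece.
0–3 s: |-1| × 3 = 3 m
3–6 s: v = 0 at t = 4.5 s; triangle areas 0.75 + 0.75 = 1.5 m
6–12 s: v = 0 at t = 7 s; triangle areas 0.5 + 12.5 = 13 m
Total distance = 17.5 m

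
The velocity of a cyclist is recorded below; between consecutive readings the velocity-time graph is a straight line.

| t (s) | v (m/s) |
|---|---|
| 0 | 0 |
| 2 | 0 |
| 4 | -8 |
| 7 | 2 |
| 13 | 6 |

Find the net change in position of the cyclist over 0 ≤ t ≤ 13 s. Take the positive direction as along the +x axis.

Net displacement equals the area under the velocity-time graph (areas below the axis count negative).
0–2 s: 0 × 2 = 0 m
2–4 s: ½(0 + -8)(2) = -8 m
4–7 s: ½(-8 + 2)(3) = -9 m
7–13 s: ½(2 + 6)(6) = 24 m
Net displacement = 7 m

7 m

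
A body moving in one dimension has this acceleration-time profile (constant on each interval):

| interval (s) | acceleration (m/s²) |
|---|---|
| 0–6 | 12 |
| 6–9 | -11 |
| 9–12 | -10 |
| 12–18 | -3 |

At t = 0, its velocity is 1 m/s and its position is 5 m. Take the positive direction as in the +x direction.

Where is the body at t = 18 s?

477.5 m

On each constant-a segment, Δv = aΔt and Δx = v₀Δt + ½aΔt²; chain segment to segment.
0–6 s: v starts 1 m/s; Δx = 1·6 + ½·12·6² = 222 m; v ends 73 m/s.
6–9 s: v starts 73 m/s; Δx = 73·3 + ½·-11·3² = 169.5 m; v ends 40 m/s.
9–12 s: v starts 40 m/s; Δx = 40·3 + ½·-10·3² = 75 m; v ends 10 m/s.
12–18 s: v starts 10 m/s; Δx = 10·6 + ½·-3·6² = 6 m; v ends -8 m/s.
x(18) = 5 + Σ Δx = 477.5 m.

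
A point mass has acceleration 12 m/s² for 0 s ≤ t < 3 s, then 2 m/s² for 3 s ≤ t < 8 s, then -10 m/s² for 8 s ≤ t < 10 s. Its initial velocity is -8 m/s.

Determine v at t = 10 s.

Δv equals the area under the a-t graph; then v = v₀ + Δv.
0–3 s: 12 × 3 = 36 m/s
3–8 s: 2 × 5 = 10 m/s
8–10 s: -10 × 2 = -20 m/s
Δv = 26 m/s, so v(10) = -8 + (26) = 18 m/s.

18 m/s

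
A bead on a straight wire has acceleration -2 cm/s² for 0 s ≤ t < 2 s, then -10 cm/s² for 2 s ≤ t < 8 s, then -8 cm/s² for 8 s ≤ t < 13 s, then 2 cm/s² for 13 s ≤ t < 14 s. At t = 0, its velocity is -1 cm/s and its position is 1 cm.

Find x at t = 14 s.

On each constant-a segment, Δv = aΔt and Δx = v₀Δt + ½aΔt²; chain segment to segment.
0–2 s: v starts -1 cm/s; Δx = -1·2 + ½·-2·2² = -6 cm; v ends -5 cm/s.
2–8 s: v starts -5 cm/s; Δx = -5·6 + ½·-10·6² = -210 cm; v ends -65 cm/s.
8–13 s: v starts -65 cm/s; Δx = -65·5 + ½·-8·5² = -425 cm; v ends -105 cm/s.
13–14 s: v starts -105 cm/s; Δx = -105·1 + ½·2·1² = -104 cm; v ends -103 cm/s.
x(14) = 1 + Σ Δx = -744 cm.

-744 cm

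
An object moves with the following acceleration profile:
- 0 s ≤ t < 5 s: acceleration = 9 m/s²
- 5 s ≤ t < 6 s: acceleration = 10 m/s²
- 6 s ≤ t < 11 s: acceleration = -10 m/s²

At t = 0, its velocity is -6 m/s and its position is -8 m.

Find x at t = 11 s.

238.5 m

On each constant-a segment, Δv = aΔt and Δx = v₀Δt + ½aΔt²; chain segment to segment.
0–5 s: v starts -6 m/s; Δx = -6·5 + ½·9·5² = 82.5 m; v ends 39 m/s.
5–6 s: v starts 39 m/s; Δx = 39·1 + ½·10·1² = 44 m; v ends 49 m/s.
6–11 s: v starts 49 m/s; Δx = 49·5 + ½·-10·5² = 120 m; v ends -1 m/s.
x(11) = -8 + Σ Δx = 238.5 m.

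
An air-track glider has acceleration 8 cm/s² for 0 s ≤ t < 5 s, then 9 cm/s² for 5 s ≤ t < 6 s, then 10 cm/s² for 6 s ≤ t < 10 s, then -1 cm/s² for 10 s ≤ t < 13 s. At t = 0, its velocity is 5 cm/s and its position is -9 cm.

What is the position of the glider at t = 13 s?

On each constant-a segment, Δv = aΔt and Δx = v₀Δt + ½aΔt²; chain segment to segment.
0–5 s: v starts 5 cm/s; Δx = 5·5 + ½·8·5² = 125 cm; v ends 45 cm/s.
5–6 s: v starts 45 cm/s; Δx = 45·1 + ½·9·1² = 49.5 cm; v ends 54 cm/s.
6–10 s: v starts 54 cm/s; Δx = 54·4 + ½·10·4² = 296 cm; v ends 94 cm/s.
10–13 s: v starts 94 cm/s; Δx = 94·3 + ½·-1·3² = 277.5 cm; v ends 91 cm/s.
x(13) = -9 + Σ Δx = 739 cm.

739 cm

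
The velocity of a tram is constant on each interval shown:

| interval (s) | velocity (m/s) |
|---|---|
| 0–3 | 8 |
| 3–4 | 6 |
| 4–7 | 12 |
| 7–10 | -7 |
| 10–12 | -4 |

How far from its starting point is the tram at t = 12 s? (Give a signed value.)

Displacement is the signed area under the v-t curve.
0–3 s: 8 × 3 = 24 m
3–4 s: 6 × 1 = 6 m
4–7 s: 12 × 3 = 36 m
7–10 s: -7 × 3 = -21 m
10–12 s: -4 × 2 = -8 m
Net displacement = 37 m

37 m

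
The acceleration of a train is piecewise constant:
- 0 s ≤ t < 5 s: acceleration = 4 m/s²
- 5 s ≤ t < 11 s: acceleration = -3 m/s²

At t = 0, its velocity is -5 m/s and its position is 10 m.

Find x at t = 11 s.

On each constant-a segment, Δv = aΔt and Δx = v₀Δt + ½aΔt²; chain segment to segment.
0–5 s: v starts -5 m/s; Δx = -5·5 + ½·4·5² = 25 m; v ends 15 m/s.
5–11 s: v starts 15 m/s; Δx = 15·6 + ½·-3·6² = 36 m; v ends -3 m/s.
x(11) = 10 + Σ Δx = 71 m.

71 m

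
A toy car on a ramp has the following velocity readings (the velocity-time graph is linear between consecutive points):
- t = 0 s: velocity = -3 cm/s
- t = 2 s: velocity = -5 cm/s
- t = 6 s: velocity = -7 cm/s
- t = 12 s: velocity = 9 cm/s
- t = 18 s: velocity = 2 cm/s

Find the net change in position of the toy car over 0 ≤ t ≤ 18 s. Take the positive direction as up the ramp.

7 cm

Net displacement equals the area under the velocity-time graph (areas below the axis count negative).
0–2 s: ½(-3 + -5)(2) = -8 cm
2–6 s: ½(-5 + -7)(4) = -24 cm
6–12 s: ½(-7 + 9)(6) = 6 cm
12–18 s: ½(9 + 2)(6) = 33 cm
Net displacement = 7 cm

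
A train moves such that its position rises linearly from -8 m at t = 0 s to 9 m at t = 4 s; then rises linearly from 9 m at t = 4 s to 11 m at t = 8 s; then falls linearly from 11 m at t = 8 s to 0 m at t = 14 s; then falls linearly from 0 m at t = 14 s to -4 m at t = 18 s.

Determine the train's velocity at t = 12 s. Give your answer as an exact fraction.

Velocity is the slope of the x-t graph on 8–14 s: (0 − 11)/(14 − 8) = -11/6 m/s.

-11/6 m/s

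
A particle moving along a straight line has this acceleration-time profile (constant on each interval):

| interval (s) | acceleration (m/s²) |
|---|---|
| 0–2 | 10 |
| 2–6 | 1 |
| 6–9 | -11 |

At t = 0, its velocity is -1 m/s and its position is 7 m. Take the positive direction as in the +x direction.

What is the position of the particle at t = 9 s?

On each constant-a segment, Δv = aΔt and Δx = v₀Δt + ½aΔt²; chain segment to segment.
0–2 s: v starts -1 m/s; Δx = -1·2 + ½·10·2² = 18 m; v ends 19 m/s.
2–6 s: v starts 19 m/s; Δx = 19·4 + ½·1·4² = 84 m; v ends 23 m/s.
6–9 s: v starts 23 m/s; Δx = 23·3 + ½·-11·3² = 19.5 m; v ends -10 m/s.
x(9) = 7 + Σ Δx = 128.5 m.

128.5 m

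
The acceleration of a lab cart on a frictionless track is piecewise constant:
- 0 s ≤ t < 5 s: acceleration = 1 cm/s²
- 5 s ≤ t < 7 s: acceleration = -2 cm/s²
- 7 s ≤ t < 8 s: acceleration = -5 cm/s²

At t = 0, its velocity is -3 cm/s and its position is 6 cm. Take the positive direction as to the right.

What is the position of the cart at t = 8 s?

On each constant-a segment, Δv = aΔt and Δx = v₀Δt + ½aΔt²; chain segment to segment.
0–5 s: v starts -3 cm/s; Δx = -3·5 + ½·1·5² = -2.5 cm; v ends 2 cm/s.
5–7 s: v starts 2 cm/s; Δx = 2·2 + ½·-2·2² = 0 cm; v ends -2 cm/s.
7–8 s: v starts -2 cm/s; Δx = -2·1 + ½·-5·1² = -4.5 cm; v ends -7 cm/s.
x(8) = 6 + Σ Δx = -1 cm.

-1 cm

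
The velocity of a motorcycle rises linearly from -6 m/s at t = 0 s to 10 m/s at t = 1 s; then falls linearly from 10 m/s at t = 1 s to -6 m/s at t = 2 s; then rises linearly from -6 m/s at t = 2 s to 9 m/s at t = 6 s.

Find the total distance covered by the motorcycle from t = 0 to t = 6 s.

24.1 m

Distance (not displacement) is the total path length: add the absolute areas under v-t.
0–1 s: v = 0 at t = 0.375 s; triangle areas 1.125 + 3.125 = 4.25 m
1–2 s: v = 0 at t = 1.625 s; triangle areas 3.125 + 1.125 = 4.25 m
2–6 s: v = 0 at t = 3.6 s; triangle areas 4.8 + 10.8 = 15.6 m
Total distance = 24.1 m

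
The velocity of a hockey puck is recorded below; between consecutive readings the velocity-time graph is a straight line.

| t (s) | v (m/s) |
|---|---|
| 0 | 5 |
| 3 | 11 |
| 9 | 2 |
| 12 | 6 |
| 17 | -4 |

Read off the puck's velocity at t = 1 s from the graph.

7 m/s

On 0–3 s the graph is linear from 5 to 11 m/s: v(1) = 5 + (11 − 5)·(1 − 0)/(3 − 0) = 7 m/s.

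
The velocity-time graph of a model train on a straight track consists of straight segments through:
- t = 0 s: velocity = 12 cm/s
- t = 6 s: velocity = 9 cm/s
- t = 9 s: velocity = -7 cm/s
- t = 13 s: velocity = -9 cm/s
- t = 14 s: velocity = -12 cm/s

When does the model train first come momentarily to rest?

v changes sign on 6–9 s (from 9 to -7); the graph is linear there, so v = 0 at t = 6 + (-9)·(9 − 6)/(-7 − 9) = 7.6875 s.

t = 7.6875 s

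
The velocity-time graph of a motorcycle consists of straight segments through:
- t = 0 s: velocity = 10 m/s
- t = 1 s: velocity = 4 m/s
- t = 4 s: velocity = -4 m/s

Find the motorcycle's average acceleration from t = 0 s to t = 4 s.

-3.5 m/s²

Average acceleration = Δv/Δt = (-4 − 10)/(4 − 0) = -3.5 m/s².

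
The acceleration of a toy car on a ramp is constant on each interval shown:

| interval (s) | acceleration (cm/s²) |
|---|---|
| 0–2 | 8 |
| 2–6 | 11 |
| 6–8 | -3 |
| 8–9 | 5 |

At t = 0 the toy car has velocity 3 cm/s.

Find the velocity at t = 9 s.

Δv equals the area under the a-t graph; then v = v₀ + Δv.
0–2 s: 8 × 2 = 16 cm/s
2–6 s: 11 × 4 = 44 cm/s
6–8 s: -3 × 2 = -6 cm/s
8–9 s: 5 × 1 = 5 cm/s
Δv = 59 cm/s, so v(9) = 3 + (59) = 62 cm/s.

62 cm/s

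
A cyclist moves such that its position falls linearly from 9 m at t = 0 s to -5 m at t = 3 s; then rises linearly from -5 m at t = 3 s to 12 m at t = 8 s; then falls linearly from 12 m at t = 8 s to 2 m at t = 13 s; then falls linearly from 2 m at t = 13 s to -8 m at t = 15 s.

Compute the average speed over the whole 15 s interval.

3.4 m/s

Average speed = (total path length)/(elapsed time); on a piecewise-linear x-t graph the path length is Σ|Δx|.
0–3 s: |Δx| = |-5 − 9| = 14 m
3–8 s: |Δx| = |12 − -5| = 17 m
8–13 s: |Δx| = |2 − 12| = 10 m
13–15 s: |Δx| = |-8 − 2| = 10 m
Total path = 51 m; average speed = 51/15 = 3.4 m/s.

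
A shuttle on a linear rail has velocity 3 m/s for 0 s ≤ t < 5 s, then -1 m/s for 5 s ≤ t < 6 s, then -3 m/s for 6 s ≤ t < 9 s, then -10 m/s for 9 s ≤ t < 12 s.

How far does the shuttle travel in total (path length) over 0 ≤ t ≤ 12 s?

Distance (not displacement) is the total path length: add the absolute areas under v-t.
0–5 s: |3| × 5 = 15 m
5–6 s: |-1| × 1 = 1 m
6–9 s: |-3| × 3 = 9 m
9–12 s: |-10| × 3 = 30 m
Total distance = 55 m

55 m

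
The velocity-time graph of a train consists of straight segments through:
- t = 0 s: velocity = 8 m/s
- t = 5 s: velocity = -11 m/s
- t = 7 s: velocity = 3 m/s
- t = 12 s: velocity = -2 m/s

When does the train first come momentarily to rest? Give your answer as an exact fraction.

t = 40/19 s

v changes sign on 0–5 s (from 8 to -11); the graph is linear there, so v = 0 at t = 0 + (-8)·(5 − 0)/(-11 − 8) = 40/19 s.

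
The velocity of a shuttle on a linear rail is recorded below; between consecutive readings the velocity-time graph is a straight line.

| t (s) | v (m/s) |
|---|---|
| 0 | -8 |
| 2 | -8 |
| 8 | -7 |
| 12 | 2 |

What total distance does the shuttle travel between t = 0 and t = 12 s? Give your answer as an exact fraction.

655/9 m

Distance (not displacement) is the total path length: add the absolute areas under v-t.
0–2 s: |-8| × 2 = 16 m
2–8 s: |½(-8 + -7)(6)| = 45 m
8–12 s: v = 0 at t = 100/9 s; triangle areas 98/9 + 8/9 = 106/9 m
Total distance = 655/9 m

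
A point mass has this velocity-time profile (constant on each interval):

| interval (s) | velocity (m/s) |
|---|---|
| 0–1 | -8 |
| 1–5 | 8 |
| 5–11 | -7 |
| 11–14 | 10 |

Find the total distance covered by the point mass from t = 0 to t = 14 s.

112 m

Total distance travelled is ∫|v| dt — sum the magnitudes of each area piece.
0–1 s: |-8| × 1 = 8 m
1–5 s: |8| × 4 = 32 m
5–11 s: |-7| × 6 = 42 m
11–14 s: |10| × 3 = 30 m
Total distance = 112 m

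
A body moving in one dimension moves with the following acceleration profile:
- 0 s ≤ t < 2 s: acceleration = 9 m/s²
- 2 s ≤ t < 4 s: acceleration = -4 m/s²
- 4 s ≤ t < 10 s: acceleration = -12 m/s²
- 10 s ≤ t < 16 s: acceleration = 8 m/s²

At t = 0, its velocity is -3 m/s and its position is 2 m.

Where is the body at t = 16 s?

On each constant-a segment, Δv = aΔt and Δx = v₀Δt + ½aΔt²; chain segment to segment.
0–2 s: v starts -3 m/s; Δx = -3·2 + ½·9·2² = 12 m; v ends 15 m/s.
2–4 s: v starts 15 m/s; Δx = 15·2 + ½·-4·2² = 22 m; v ends 7 m/s.
4–10 s: v starts 7 m/s; Δx = 7·6 + ½·-12·6² = -174 m; v ends -65 m/s.
10–16 s: v starts -65 m/s; Δx = -65·6 + ½·8·6² = -246 m; v ends -17 m/s.
x(16) = 2 + Σ Δx = -384 m.

-384 m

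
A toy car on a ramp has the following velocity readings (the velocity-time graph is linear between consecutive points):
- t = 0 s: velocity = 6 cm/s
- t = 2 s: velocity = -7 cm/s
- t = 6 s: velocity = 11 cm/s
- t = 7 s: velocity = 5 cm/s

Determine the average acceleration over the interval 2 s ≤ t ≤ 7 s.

Average acceleration = Δv/Δt = (5 − -7)/(7 − 2) = 2.4 cm/s².

2.4 cm/s²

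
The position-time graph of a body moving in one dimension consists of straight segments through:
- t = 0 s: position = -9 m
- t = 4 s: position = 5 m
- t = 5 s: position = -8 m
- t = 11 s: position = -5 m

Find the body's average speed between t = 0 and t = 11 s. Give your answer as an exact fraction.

Average speed = (total path length)/(elapsed time); on a piecewise-linear x-t graph the path length is Σ|Δx|.
0–4 s: |Δx| = |5 − -9| = 14 m
4–5 s: |Δx| = |-8 − 5| = 13 m
5–11 s: |Δx| = |-5 − -8| = 3 m
Total path = 30 m; average speed = 30/11 = 30/11 m/s.

30/11 m/s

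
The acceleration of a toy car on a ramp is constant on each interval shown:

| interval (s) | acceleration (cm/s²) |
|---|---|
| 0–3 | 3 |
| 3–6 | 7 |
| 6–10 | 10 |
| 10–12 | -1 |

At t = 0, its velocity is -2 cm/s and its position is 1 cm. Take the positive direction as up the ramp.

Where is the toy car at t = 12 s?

On each constant-a segment, Δv = aΔt and Δx = v₀Δt + ½aΔt²; chain segment to segment.
0–3 s: v starts -2 cm/s; Δx = -2·3 + ½·3·3² = 7.5 cm; v ends 7 cm/s.
3–6 s: v starts 7 cm/s; Δx = 7·3 + ½·7·3² = 52.5 cm; v ends 28 cm/s.
6–10 s: v starts 28 cm/s; Δx = 28·4 + ½·10·4² = 192 cm; v ends 68 cm/s.
10–12 s: v starts 68 cm/s; Δx = 68·2 + ½·-1·2² = 134 cm; v ends 66 cm/s.
x(12) = 1 + Σ Δx = 387 cm.

387 cm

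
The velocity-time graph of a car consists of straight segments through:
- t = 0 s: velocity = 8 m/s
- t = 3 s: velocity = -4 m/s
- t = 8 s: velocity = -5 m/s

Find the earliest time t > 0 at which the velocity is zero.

t = 2 s

v changes sign on 0–3 s (from 8 to -4); the graph is linear there, so v = 0 at t = 0 + (-8)·(3 − 0)/(-4 − 8) = 2 s.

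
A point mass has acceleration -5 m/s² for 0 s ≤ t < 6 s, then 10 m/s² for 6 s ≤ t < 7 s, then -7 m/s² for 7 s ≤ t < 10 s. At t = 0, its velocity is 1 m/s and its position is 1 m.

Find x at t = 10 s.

On each constant-a segment, Δv = aΔt and Δx = v₀Δt + ½aΔt²; chain segment to segment.
0–6 s: v starts 1 m/s; Δx = 1·6 + ½·-5·6² = -84 m; v ends -29 m/s.
6–7 s: v starts -29 m/s; Δx = -29·1 + ½·10·1² = -24 m; v ends -19 m/s.
7–10 s: v starts -19 m/s; Δx = -19·3 + ½·-7·3² = -88.5 m; v ends -40 m/s.
x(10) = 1 + Σ Δx = -195.5 m.

-195.5 m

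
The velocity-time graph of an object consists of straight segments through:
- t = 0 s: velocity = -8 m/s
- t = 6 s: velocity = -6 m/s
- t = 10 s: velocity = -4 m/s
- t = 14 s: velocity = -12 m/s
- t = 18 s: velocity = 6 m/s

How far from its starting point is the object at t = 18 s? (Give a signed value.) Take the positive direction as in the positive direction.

Displacement is the signed area under the v-t curve.
0–6 s: ½(-8 + -6)(6) = -42 m
6–10 s: ½(-6 + -4)(4) = -20 m
10–14 s: ½(-4 + -12)(4) = -32 m
14–18 s: ½(-12 + 6)(4) = -12 m
Net displacement = -106 m

-106 m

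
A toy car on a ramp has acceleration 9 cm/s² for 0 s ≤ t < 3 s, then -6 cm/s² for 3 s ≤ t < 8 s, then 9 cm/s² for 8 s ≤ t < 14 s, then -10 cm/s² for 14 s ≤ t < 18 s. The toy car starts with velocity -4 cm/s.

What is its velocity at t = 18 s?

7 cm/s

Δv equals the area under the a-t graph; then v = v₀ + Δv.
0–3 s: 9 × 3 = 27 cm/s
3–8 s: -6 × 5 = -30 cm/s
8–14 s: 9 × 6 = 54 cm/s
14–18 s: -10 × 4 = -40 cm/s
Δv = 11 cm/s, so v(18) = -4 + (11) = 7 cm/s.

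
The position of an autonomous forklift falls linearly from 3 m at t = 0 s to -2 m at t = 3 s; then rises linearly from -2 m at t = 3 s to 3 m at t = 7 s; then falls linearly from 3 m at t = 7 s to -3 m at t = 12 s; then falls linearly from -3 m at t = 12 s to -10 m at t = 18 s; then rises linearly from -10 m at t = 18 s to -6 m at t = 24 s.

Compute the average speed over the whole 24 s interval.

Average speed = (total path length)/(elapsed time); on a piecewise-linear x-t graph the path length is Σ|Δx|.
0–3 s: |Δx| = |-2 − 3| = 5 m
3–7 s: |Δx| = |3 − -2| = 5 m
7–12 s: |Δx| = |-3 − 3| = 6 m
12–18 s: |Δx| = |-10 − -3| = 7 m
18–24 s: |Δx| = |-6 − -10| = 4 m
Total path = 27 m; average speed = 27/24 = 1.125 m/s.

1.125 m/s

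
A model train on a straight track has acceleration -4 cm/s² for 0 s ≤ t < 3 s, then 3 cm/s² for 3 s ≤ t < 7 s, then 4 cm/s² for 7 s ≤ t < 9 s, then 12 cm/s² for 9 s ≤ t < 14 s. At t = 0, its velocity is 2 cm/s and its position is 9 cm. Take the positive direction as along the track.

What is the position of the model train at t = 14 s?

193 cm

On each constant-a segment, Δv = aΔt and Δx = v₀Δt + ½aΔt²; chain segment to segment.
0–3 s: v starts 2 cm/s; Δx = 2·3 + ½·-4·3² = -12 cm; v ends -10 cm/s.
3–7 s: v starts -10 cm/s; Δx = -10·4 + ½·3·4² = -16 cm; v ends 2 cm/s.
7–9 s: v starts 2 cm/s; Δx = 2·2 + ½·4·2² = 12 cm; v ends 10 cm/s.
9–14 s: v starts 10 cm/s; Δx = 10·5 + ½·12·5² = 200 cm; v ends 70 cm/s.
x(14) = 9 + Σ Δx = 193 cm.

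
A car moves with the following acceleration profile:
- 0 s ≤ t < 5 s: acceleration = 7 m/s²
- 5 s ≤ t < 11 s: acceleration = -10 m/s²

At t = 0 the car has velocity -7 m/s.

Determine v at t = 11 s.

-32 m/s

Δv equals the area under the a-t graph; then v = v₀ + Δv.
0–5 s: 7 × 5 = 35 m/s
5–11 s: -10 × 6 = -60 m/s
Δv = -25 m/s, so v(11) = -7 + (-25) = -32 m/s.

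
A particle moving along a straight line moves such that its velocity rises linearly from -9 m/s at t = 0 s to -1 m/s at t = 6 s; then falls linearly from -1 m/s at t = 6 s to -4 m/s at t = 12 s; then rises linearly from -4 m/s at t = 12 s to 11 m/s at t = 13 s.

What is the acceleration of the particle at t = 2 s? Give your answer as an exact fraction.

4/3 m/s²

Acceleration is the slope of the v-t graph on 0–6 s: (-1 − -9)/(6 − 0) = 4/3 m/s².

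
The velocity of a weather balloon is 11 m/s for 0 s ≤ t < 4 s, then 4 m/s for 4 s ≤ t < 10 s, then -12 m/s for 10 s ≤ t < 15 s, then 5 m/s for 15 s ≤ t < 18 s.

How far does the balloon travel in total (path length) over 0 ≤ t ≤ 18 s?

Distance (not displacement) is the total path length: add the absolute areas under v-t.
0–4 s: |11| × 4 = 44 m
4–10 s: |4| × 6 = 24 m
10–15 s: |-12| × 5 = 60 m
15–18 s: |5| × 3 = 15 m
Total distance = 143 m

143 m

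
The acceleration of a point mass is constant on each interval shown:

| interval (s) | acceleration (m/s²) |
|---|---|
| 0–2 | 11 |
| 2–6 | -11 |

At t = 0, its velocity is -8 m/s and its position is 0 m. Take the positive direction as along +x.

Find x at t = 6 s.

-26 m

On each constant-a segment, Δv = aΔt and Δx = v₀Δt + ½aΔt²; chain segment to segment.
0–2 s: v starts -8 m/s; Δx = -8·2 + ½·11·2² = 6 m; v ends 14 m/s.
2–6 s: v starts 14 m/s; Δx = 14·4 + ½·-11·4² = -32 m; v ends -30 m/s.
x(6) = 0 + Σ Δx = -26 m.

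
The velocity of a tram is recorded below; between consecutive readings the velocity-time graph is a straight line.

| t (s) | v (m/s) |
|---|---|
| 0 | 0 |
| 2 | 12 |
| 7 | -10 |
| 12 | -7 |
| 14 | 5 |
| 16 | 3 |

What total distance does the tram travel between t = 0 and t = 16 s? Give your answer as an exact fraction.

3181/33 m

Distance (not displacement) is the total path length: add the absolute areas under v-t.
0–2 s: |½(0 + 12)(2)| = 12 m
2–7 s: v = 0 at t = 52/11 s; triangle areas 180/11 + 125/11 = 305/11 m
7–12 s: |½(-10 + -7)(5)| = 42.5 m
12–14 s: v = 0 at t = 79/6 s; triangle areas 49/12 + 25/12 = 37/6 m
14–16 s: |½(5 + 3)(2)| = 8 m
Total distance = 3181/33 m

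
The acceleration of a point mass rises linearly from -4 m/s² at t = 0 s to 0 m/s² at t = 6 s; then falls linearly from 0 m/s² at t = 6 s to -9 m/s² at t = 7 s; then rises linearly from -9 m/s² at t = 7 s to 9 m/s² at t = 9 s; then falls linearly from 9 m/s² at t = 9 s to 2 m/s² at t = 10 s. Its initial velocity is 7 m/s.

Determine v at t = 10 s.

Δv equals the area under the a-t graph; then v = v₀ + Δv.
0–6 s: ½(-4 + 0)(6) = -12 m/s
6–7 s: ½(0 + -9)(1) = -4.5 m/s
7–9 s: ½(-9 + 9)(2) = 0 m/s
9–10 s: ½(9 + 2)(1) = 5.5 m/s
Δv = -11 m/s, so v(10) = 7 + (-11) = -4 m/s.

-4 m/s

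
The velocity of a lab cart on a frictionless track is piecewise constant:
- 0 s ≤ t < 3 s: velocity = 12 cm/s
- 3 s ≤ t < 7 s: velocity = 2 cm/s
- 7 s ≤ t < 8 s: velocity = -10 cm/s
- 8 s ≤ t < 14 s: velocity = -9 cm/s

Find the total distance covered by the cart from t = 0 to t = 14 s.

108 cm

Total distance travelled is ∫|v| dt — sum the magnitudes of each area piece.
0–3 s: |12| × 3 = 36 cm
3–7 s: |2| × 4 = 8 cm
7–8 s: |-10| × 1 = 10 cm
8–14 s: |-9| × 6 = 54 cm
Total distance = 108 cm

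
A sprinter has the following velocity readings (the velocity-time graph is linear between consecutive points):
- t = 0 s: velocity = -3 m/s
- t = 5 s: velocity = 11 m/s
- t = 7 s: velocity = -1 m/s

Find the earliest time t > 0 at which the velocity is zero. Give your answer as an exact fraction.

v changes sign on 0–5 s (from -3 to 11); the graph is linear there, so v = 0 at t = 0 + (3)·(5 − 0)/(11 − -3) = 15/14 s.

t = 15/14 s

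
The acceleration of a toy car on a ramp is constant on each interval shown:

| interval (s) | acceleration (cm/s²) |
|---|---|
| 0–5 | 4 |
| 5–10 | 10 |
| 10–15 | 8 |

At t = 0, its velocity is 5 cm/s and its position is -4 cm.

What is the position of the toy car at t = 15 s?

796 cm

On each constant-a segment, Δv = aΔt and Δx = v₀Δt + ½aΔt²; chain segment to segment.
0–5 s: v starts 5 cm/s; Δx = 5·5 + ½·4·5² = 75 cm; v ends 25 cm/s.
5–10 s: v starts 25 cm/s; Δx = 25·5 + ½·10·5² = 250 cm; v ends 75 cm/s.
10–15 s: v starts 75 cm/s; Δx = 75·5 + ½·8·5² = 475 cm; v ends 115 cm/s.
x(15) = -4 + Σ Δx = 796 cm.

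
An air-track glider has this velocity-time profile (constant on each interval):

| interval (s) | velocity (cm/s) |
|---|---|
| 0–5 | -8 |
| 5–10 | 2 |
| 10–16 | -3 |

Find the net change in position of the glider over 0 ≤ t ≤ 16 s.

Displacement is the signed area under the v-t curve.
0–5 s: -8 × 5 = -40 cm
5–10 s: 2 × 5 = 10 cm
10–16 s: -3 × 6 = -18 cm
Net displacement = -48 cm

-48 cm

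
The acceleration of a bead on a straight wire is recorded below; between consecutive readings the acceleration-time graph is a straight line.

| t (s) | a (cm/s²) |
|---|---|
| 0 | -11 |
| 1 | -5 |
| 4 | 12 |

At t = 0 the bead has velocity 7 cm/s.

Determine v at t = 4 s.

Δv equals the area under the a-t graph; then v = v₀ + Δv.
0–1 s: ½(-11 + -5)(1) = -8 cm/s
1–4 s: ½(-5 + 12)(3) = 10.5 cm/s
Δv = 2.5 cm/s, so v(4) = 7 + (2.5) = 9.5 cm/s.

9.5 cm/s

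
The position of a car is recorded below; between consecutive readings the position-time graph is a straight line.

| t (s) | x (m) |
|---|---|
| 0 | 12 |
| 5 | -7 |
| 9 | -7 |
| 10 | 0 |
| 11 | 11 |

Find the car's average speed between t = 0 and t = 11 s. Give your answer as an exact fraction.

Average speed = (total path length)/(elapsed time); on a piecewise-linear x-t graph the path length is Σ|Δx|.
0–5 s: |Δx| = |-7 − 12| = 19 m
5–9 s: |Δx| = |-7 − -7| = 0 m
9–10 s: |Δx| = |0 − -7| = 7 m
10–11 s: |Δx| = |11 − 0| = 11 m
Total path = 37 m; average speed = 37/11 = 37/11 m/s.

37/11 m/s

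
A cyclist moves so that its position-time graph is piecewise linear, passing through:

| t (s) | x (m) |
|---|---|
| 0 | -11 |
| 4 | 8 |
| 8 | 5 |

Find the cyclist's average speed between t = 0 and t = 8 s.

2.75 m/s

Average speed = (total path length)/(elapsed time); on a piecewise-linear x-t graph the path length is Σ|Δx|.
0–4 s: |Δx| = |8 − -11| = 19 m
4–8 s: |Δx| = |5 − 8| = 3 m
Total path = 22 m; average speed = 22/8 = 2.75 m/s.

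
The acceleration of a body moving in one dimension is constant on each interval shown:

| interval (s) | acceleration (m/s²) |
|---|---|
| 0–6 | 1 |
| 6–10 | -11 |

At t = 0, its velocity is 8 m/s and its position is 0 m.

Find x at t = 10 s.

34 m

On each constant-a segment, Δv = aΔt and Δx = v₀Δt + ½aΔt²; chain segment to segment.
0–6 s: v starts 8 m/s; Δx = 8·6 + ½·1·6² = 66 m; v ends 14 m/s.
6–10 s: v starts 14 m/s; Δx = 14·4 + ½·-11·4² = -32 m; v ends -30 m/s.
x(10) = 0 + Σ Δx = 34 m.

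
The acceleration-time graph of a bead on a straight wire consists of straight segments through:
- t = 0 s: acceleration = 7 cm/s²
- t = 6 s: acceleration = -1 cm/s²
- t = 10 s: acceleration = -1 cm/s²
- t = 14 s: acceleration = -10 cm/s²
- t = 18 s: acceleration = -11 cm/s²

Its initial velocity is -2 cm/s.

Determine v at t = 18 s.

-52 cm/s

Δv equals the area under the a-t graph; then v = v₀ + Δv.
0–6 s: ½(7 + -1)(6) = 18 cm/s
6–10 s: -1 × 4 = -4 cm/s
10–14 s: ½(-1 + -10)(4) = -22 cm/s
14–18 s: ½(-10 + -11)(4) = -42 cm/s
Δv = -50 cm/s, so v(18) = -2 + (-50) = -52 cm/s.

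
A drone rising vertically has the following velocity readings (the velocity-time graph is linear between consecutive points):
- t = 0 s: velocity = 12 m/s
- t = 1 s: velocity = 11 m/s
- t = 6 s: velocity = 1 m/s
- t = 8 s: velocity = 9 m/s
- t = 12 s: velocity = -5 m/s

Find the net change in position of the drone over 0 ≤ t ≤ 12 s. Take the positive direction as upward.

Displacement is the signed area under the v-t curve.
0–1 s: ½(12 + 11)(1) = 11.5 m
1–6 s: ½(11 + 1)(5) = 30 m
6–8 s: ½(1 + 9)(2) = 10 m
8–12 s: ½(9 + -5)(4) = 8 m
Net displacement = 59.5 m

59.5 m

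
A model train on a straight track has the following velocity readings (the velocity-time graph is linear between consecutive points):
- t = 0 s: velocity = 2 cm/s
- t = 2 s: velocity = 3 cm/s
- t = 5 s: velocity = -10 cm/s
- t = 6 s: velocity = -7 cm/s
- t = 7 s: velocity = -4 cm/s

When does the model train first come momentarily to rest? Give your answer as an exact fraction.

v changes sign on 2–5 s (from 3 to -10); the graph is linear there, so v = 0 at t = 2 + (-3)·(5 − 2)/(-10 − 3) = 35/13 s.

t = 35/13 s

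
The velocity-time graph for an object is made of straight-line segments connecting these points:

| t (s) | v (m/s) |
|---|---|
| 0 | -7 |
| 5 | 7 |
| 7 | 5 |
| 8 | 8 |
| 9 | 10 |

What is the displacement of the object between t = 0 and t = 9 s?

Displacement is the signed area under the v-t curve.
0–5 s: ½(-7 + 7)(5) = 0 m
5–7 s: ½(7 + 5)(2) = 12 m
7–8 s: ½(5 + 8)(1) = 6.5 m
8–9 s: ½(8 + 10)(1) = 9 m
Net displacement = 27.5 m

27.5 m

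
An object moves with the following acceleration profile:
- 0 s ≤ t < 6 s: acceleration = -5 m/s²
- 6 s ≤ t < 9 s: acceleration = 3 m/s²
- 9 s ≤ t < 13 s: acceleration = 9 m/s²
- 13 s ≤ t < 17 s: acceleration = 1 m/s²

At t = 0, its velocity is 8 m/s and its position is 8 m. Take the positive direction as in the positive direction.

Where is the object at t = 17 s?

On each constant-a segment, Δv = aΔt and Δx = v₀Δt + ½aΔt²; chain segment to segment.
0–6 s: v starts 8 m/s; Δx = 8·6 + ½·-5·6² = -42 m; v ends -22 m/s.
6–9 s: v starts -22 m/s; Δx = -22·3 + ½·3·3² = -52.5 m; v ends -13 m/s.
9–13 s: v starts -13 m/s; Δx = -13·4 + ½·9·4² = 20 m; v ends 23 m/s.
13–17 s: v starts 23 m/s; Δx = 23·4 + ½·1·4² = 100 m; v ends 27 m/s.
x(17) = 8 + Σ Δx = 33.5 m.

33.5 m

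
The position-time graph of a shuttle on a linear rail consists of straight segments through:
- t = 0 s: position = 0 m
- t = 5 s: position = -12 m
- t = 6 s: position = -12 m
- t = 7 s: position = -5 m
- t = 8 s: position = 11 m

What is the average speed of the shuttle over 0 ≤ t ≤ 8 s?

Average speed = (total path length)/(elapsed time); on a piecewise-linear x-t graph the path length is Σ|Δx|.
0–5 s: |Δx| = |-12 − 0| = 12 m
5–6 s: |Δx| = |-12 − -12| = 0 m
6–7 s: |Δx| = |-5 − -12| = 7 m
7–8 s: |Δx| = |11 − -5| = 16 m
Total path = 35 m; average speed = 35/8 = 4.375 m/s.

4.375 m/s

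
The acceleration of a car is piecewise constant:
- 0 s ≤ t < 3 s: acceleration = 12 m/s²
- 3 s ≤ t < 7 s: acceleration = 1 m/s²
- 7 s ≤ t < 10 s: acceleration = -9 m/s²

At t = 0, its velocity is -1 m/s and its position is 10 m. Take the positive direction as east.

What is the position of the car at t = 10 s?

285.5 m

On each constant-a segment, Δv = aΔt and Δx = v₀Δt + ½aΔt²; chain segment to segment.
0–3 s: v starts -1 m/s; Δx = -1·3 + ½·12·3² = 51 m; v ends 35 m/s.
3–7 s: v starts 35 m/s; Δx = 35·4 + ½·1·4² = 148 m; v ends 39 m/s.
7–10 s: v starts 39 m/s; Δx = 39·3 + ½·-9·3² = 76.5 m; v ends 12 m/s.
x(10) = 10 + Σ Δx = 285.5 m.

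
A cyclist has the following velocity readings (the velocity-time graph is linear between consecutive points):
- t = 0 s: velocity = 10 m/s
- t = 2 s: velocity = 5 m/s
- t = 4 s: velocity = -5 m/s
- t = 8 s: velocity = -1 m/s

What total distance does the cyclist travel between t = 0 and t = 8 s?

32 m

Total distance travelled is ∫|v| dt — sum the magnitudes of each area piece.
0–2 s: |½(10 + 5)(2)| = 15 m
2–4 s: v = 0 at t = 3 s; triangle areas 2.5 + 2.5 = 5 m
4–8 s: |½(-5 + -1)(4)| = 12 m
Total distance = 32 m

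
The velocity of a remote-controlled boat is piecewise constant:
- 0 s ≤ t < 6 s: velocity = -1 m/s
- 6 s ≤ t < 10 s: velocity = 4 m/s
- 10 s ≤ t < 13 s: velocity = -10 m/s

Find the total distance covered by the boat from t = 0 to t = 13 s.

52 m

Distance (not displacement) is the total path length: add the absolute areas under v-t.
0–6 s: |-1| × 6 = 6 m
6–10 s: |4| × 4 = 16 m
10–13 s: |-10| × 3 = 30 m
Total distance = 52 m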